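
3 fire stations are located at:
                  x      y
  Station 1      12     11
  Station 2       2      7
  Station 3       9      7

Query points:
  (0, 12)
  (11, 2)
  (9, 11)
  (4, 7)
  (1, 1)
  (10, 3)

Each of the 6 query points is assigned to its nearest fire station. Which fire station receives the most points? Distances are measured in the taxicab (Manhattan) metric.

Station 2

(0, 12) — d to each: Station 1:13, Station 2:7, Station 3:14 → nearest is Station 2
(11, 2) — d to each: Station 1:10, Station 2:14, Station 3:7 → nearest is Station 3
(9, 11) — d to each: Station 1:3, Station 2:11, Station 3:4 → nearest is Station 1
(4, 7) — d to each: Station 1:12, Station 2:2, Station 3:5 → nearest is Station 2
(1, 1) — d to each: Station 1:21, Station 2:7, Station 3:14 → nearest is Station 2
(10, 3) — d to each: Station 1:10, Station 2:12, Station 3:5 → nearest is Station 3
Tally — Station 1:1, Station 2:3, Station 3:2. Station 2 captures the most (3).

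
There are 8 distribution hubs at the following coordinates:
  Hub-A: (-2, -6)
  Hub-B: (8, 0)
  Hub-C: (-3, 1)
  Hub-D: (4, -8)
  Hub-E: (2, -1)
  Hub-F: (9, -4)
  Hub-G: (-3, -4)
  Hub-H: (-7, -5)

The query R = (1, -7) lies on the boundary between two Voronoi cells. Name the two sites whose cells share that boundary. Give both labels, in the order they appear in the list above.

Squared distances from R to each site:
d²(R, Hub-A) = (1−(-2))² + (-7−(-6))² = 9 + 1 = 10
d²(R, Hub-B) = (1−8)² + (-7−0)² = 49 + 49 = 98
d²(R, Hub-C) = (1−(-3))² + (-7−1)² = 16 + 64 = 80
d²(R, Hub-D) = (1−4)² + (-7−(-8))² = 9 + 1 = 10
d²(R, Hub-E) = (1−2)² + (-7−(-1))² = 1 + 36 = 37
d²(R, Hub-F) = (1−9)² + (-7−(-4))² = 64 + 9 = 73
d²(R, Hub-G) = (1−(-3))² + (-7−(-4))² = 16 + 9 = 25
d²(R, Hub-H) = (1−(-7))² + (-7−(-5))² = 64 + 4 = 68
R is equidistant from Hub-A and Hub-D (both at squared distance 10), and every other site is strictly farther — so R lies on the Hub-A–Hub-D Voronoi edge.

Hub-A and Hub-D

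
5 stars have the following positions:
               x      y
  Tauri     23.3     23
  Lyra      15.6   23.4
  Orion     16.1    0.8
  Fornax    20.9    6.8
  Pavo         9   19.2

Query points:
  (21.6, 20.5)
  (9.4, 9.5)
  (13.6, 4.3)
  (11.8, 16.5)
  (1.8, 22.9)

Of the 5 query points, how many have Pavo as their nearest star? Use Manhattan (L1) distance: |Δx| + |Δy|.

(21.6, 20.5) — d to each: Tauri:4.2, Lyra:8.9, Orion:25.2, Fornax:14.4, Pavo:13.9 → nearest is Tauri
(9.4, 9.5) — d to each: Tauri:27.4, Lyra:20.1, Orion:15.4, Fornax:14.2, Pavo:10.1 → nearest is Pavo
(13.6, 4.3) — d to each: Tauri:28.4, Lyra:21.1, Orion:6, Fornax:9.8, Pavo:19.5 → nearest is Orion
(11.8, 16.5) — d to each: Tauri:18, Lyra:10.7, Orion:20, Fornax:18.8, Pavo:5.5 → nearest is Pavo
(1.8, 22.9) — d to each: Tauri:21.6, Lyra:14.3, Orion:36.4, Fornax:35.2, Pavo:10.9 → nearest is Pavo
3 of the 5 points have Pavo as nearest.

3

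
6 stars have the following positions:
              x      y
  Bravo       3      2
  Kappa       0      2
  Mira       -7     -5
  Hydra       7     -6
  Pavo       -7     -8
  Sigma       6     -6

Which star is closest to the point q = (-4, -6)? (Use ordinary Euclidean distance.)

Mira

Squared Euclidean distances:
d²(q, Bravo) = 49 + 64 = 113
d²(q, Kappa) = 16 + 64 = 80
d²(q, Mira) = 9 + 1 = 10
d²(q, Hydra) = 121 + 0 = 121
d²(q, Pavo) = 9 + 4 = 13
d²(q, Sigma) = 100 + 0 = 100
Minimum is at Mira.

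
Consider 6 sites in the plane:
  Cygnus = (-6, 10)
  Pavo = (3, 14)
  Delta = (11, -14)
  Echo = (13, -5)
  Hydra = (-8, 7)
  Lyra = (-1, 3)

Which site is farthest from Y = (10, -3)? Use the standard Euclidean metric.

Squared Euclidean distances:
d²(Y, Cygnus) = (10−(-6))² + (-3−10)² = 256 + 169 = 425
d²(Y, Pavo) = (10−3)² + (-3−14)² = 49 + 289 = 338
d²(Y, Delta) = (10−11)² + (-3−(-14))² = 1 + 121 = 122
d²(Y, Echo) = (10−13)² + (-3−(-5))² = 9 + 4 = 13
d²(Y, Hydra) = (10−(-8))² + (-3−7)² = 324 + 100 = 424
d²(Y, Lyra) = (10−(-1))² + (-3−3)² = 121 + 36 = 157
The largest is to Cygnus.

Cygnus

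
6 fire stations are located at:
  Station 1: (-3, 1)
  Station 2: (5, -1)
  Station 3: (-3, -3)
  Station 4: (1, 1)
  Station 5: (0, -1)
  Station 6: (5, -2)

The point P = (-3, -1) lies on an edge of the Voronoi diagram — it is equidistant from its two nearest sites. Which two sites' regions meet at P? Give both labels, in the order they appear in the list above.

Squared distances from P to each site:
d²(P, Station 1) = (-3−(-3))² + (-1−1)² = 0 + 4 = 4
d²(P, Station 2) = (-3−5)² + (-1−(-1))² = 64 + 0 = 64
d²(P, Station 3) = (-3−(-3))² + (-1−(-3))² = 0 + 4 = 4
d²(P, Station 4) = (-3−1)² + (-1−1)² = 16 + 4 = 20
d²(P, Station 5) = (-3−0)² + (-1−(-1))² = 9 + 0 = 9
d²(P, Station 6) = (-3−5)² + (-1−(-2))² = 64 + 1 = 65
P is equidistant from Station 1 and Station 3 (both at squared distance 4), and every other site is strictly farther — so P lies on the Station 1–Station 3 Voronoi edge.

Station 1 and Station 3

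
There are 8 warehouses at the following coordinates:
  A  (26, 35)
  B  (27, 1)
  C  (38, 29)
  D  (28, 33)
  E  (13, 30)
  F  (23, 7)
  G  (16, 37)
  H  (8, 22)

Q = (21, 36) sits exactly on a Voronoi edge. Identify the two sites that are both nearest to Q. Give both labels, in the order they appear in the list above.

A and G

Squared distances from Q to each site:
|QA|² = (21−26)² + (36−35)² = 25 + 1 = 26
|QB|² = (21−27)² + (36−1)² = 36 + 1225 = 1261
|QC|² = (21−38)² + (36−29)² = 289 + 49 = 338
|QD|² = (21−28)² + (36−33)² = 49 + 9 = 58
|QE|² = (21−13)² + (36−30)² = 64 + 36 = 100
|QF|² = (21−23)² + (36−7)² = 4 + 841 = 845
|QG|² = (21−16)² + (36−37)² = 25 + 1 = 26
|QH|² = (21−8)² + (36−22)² = 169 + 196 = 365
Q is equidistant from A and G (both at squared distance 26), and every other site is strictly farther — so Q lies on the A–G Voronoi edge.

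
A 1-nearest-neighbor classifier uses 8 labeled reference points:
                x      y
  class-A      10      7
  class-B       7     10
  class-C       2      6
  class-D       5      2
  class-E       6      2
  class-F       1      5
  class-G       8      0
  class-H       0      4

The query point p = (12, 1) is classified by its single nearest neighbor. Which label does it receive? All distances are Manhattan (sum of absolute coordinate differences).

class-G

d(p, class-A) = |12−10| + |1−7| = 2 + 6 = 8
d(p, class-B) = |12−7| + |1−10| = 5 + 9 = 14
d(p, class-C) = |12−2| + |1−6| = 10 + 5 = 15
d(p, class-D) = |12−5| + |1−2| = 7 + 1 = 8
d(p, class-E) = |12−6| + |1−2| = 6 + 1 = 7
d(p, class-F) = |12−1| + |1−5| = 11 + 4 = 15
d(p, class-G) = |12−8| + |1−0| = 4 + 1 = 5
d(p, class-H) = |12−0| + |1−4| = 12 + 3 = 15
Minimum is at class-G.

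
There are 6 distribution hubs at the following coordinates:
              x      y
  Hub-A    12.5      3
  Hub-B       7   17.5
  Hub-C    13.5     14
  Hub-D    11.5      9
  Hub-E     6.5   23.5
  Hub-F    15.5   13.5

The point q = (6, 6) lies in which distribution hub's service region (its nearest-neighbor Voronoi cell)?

Squared Euclidean distances:
d²(q, Hub-A) = (6−12.5)² + (6−3)² = 42.25 + 9 = 51.25
d²(q, Hub-B) = (6−7)² + (6−17.5)² = 1 + 132.25 = 133.25
d²(q, Hub-C) = (6−13.5)² + (6−14)² = 56.25 + 64 = 120.25
d²(q, Hub-D) = (6−11.5)² + (6−9)² = 30.25 + 9 = 39.25
d²(q, Hub-E) = (6−6.5)² + (6−23.5)² = 0.25 + 306.25 = 306.5
d²(q, Hub-F) = (6−15.5)² + (6−13.5)² = 90.25 + 56.25 = 146.5
Hub-D is nearest.

Hub-D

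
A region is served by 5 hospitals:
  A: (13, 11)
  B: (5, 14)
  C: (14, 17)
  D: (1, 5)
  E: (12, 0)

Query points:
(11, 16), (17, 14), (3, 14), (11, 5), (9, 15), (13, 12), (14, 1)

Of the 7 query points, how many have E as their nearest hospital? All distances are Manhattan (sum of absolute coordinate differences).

2

(11, 16) — d to each: A:7, B:8, C:4, D:21, E:17 → nearest is C
(17, 14) — d to each: A:7, B:12, C:6, D:25, E:19 → nearest is C
(3, 14) — d to each: A:13, B:2, C:14, D:11, E:23 → nearest is B
(11, 5) — d to each: A:8, B:15, C:15, D:10, E:6 → nearest is E
(9, 15) — d to each: A:8, B:5, C:7, D:18, E:18 → nearest is B
(13, 12) — d to each: A:1, B:10, C:6, D:19, E:13 → nearest is A
(14, 1) — d to each: A:11, B:22, C:16, D:17, E:3 → nearest is E
2 of the 7 points have E as nearest.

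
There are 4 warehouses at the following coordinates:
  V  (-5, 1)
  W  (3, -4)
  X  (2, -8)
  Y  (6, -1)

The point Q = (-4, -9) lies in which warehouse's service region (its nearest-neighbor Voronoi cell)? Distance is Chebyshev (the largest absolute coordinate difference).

X

d(Q,V) = max(1, 10) = 10
d(Q,W) = max(7, 5) = 7
d(Q,X) = max(6, 1) = 6
d(Q,Y) = max(10, 8) = 10
Minimum is at X.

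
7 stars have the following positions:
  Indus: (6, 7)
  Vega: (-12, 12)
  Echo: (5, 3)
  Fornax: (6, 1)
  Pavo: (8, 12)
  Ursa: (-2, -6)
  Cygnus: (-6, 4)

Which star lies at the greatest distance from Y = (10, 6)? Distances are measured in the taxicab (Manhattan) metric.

d(Y, Indus) = |10−6| + |6−7| = 4 + 1 = 5
d(Y, Vega) = |10−(-12)| + |6−12| = 22 + 6 = 28
d(Y, Echo) = |10−5| + |6−3| = 5 + 3 = 8
d(Y, Fornax) = |10−6| + |6−1| = 4 + 5 = 9
d(Y, Pavo) = |10−8| + |6−12| = 2 + 6 = 8
d(Y, Ursa) = |10−(-2)| + |6−(-6)| = 12 + 12 = 24
d(Y, Cygnus) = |10−(-6)| + |6−4| = 16 + 2 = 18
The largest is to Vega.

Vega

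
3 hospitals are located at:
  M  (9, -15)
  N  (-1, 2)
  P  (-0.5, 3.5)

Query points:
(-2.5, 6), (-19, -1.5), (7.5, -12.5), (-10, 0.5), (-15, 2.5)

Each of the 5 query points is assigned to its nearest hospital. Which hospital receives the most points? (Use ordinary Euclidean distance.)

N

(-2.5, 6) — d² to each: M:573.25, N:18.25, P:10.25 → nearest is P
(-19, -1.5) — d² to each: M:966.25, N:336.25, P:367.25 → nearest is N
(7.5, -12.5) — d² to each: M:8.5, N:282.5, P:320 → nearest is M
(-10, 0.5) — d² to each: M:601.25, N:83.25, P:99.25 → nearest is N
(-15, 2.5) — d² to each: M:882.25, N:196.25, P:211.25 → nearest is N
Tally — M:1, N:3, P:1. N captures the most (3).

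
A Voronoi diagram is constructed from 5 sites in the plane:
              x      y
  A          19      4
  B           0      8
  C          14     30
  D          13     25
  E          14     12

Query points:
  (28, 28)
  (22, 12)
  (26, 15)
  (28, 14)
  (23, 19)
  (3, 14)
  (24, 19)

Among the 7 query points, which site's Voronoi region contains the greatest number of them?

E

(28, 28) — d² to each: A:657, B:1184, C:200, D:234, E:452 → nearest is C
(22, 12) — d² to each: A:73, B:500, C:388, D:250, E:64 → nearest is E
(26, 15) — d² to each: A:170, B:725, C:369, D:269, E:153 → nearest is E
(28, 14) — d² to each: A:181, B:820, C:452, D:346, E:200 → nearest is A
(23, 19) — d² to each: A:241, B:650, C:202, D:136, E:130 → nearest is E
(3, 14) — d² to each: A:356, B:45, C:377, D:221, E:125 → nearest is B
(24, 19) — d² to each: A:250, B:697, C:221, D:157, E:149 → nearest is E
Tally — A:1, B:1, C:1, E:4. E captures the most (4).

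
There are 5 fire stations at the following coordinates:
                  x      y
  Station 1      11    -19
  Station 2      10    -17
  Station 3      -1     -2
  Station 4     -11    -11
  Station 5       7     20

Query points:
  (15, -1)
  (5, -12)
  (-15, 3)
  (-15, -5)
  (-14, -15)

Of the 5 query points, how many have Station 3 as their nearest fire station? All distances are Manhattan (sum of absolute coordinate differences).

(15, -1) — d to each: Station 1:22, Station 2:21, Station 3:17, Station 4:36, Station 5:29 → nearest is Station 3
(5, -12) — d to each: Station 1:13, Station 2:10, Station 3:16, Station 4:17, Station 5:34 → nearest is Station 2
(-15, 3) — d to each: Station 1:48, Station 2:45, Station 3:19, Station 4:18, Station 5:39 → nearest is Station 4
(-15, -5) — d to each: Station 1:40, Station 2:37, Station 3:17, Station 4:10, Station 5:47 → nearest is Station 4
(-14, -15) — d to each: Station 1:29, Station 2:26, Station 3:26, Station 4:7, Station 5:56 → nearest is Station 4
1 of the 5 points has Station 3 as nearest.

1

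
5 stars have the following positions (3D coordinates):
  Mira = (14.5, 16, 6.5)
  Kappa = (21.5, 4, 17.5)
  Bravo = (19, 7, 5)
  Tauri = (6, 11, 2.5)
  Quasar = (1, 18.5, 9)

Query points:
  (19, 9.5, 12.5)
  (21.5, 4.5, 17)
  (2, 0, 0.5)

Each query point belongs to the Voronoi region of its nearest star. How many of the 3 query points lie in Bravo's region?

(19, 9.5, 12.5) — d² to each: Mira:98.5, Kappa:61.5, Bravo:62.5, Tauri:271.25, Quasar:417.25 → nearest is Kappa
(21.5, 4.5, 17) — d² to each: Mira:291.5, Kappa:0.5, Bravo:156.5, Tauri:492.75, Quasar:680.25 → nearest is Kappa
(2, 0, 0.5) — d² to each: Mira:448.25, Kappa:685.25, Bravo:358.25, Tauri:141, Quasar:415.5 → nearest is Tauri
0 of the 3 points have Bravo as nearest.

0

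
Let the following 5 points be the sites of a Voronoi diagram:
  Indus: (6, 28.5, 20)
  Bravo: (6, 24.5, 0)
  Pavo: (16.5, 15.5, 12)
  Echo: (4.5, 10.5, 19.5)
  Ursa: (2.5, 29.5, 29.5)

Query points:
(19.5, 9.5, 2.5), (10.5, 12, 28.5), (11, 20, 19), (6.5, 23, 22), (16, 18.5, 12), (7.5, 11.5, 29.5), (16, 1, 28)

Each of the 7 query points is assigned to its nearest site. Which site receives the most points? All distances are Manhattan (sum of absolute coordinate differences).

(19.5, 9.5, 2.5) — d to each: Indus:50, Bravo:31, Pavo:18.5, Echo:33, Ursa:64 → nearest is Pavo
(10.5, 12, 28.5) — d to each: Indus:29.5, Bravo:45.5, Pavo:26, Echo:16.5, Ursa:26.5 → nearest is Echo
(11, 20, 19) — d to each: Indus:14.5, Bravo:28.5, Pavo:17, Echo:16.5, Ursa:28.5 → nearest is Indus
(6.5, 23, 22) — d to each: Indus:8, Bravo:24, Pavo:27.5, Echo:17, Ursa:18 → nearest is Indus
(16, 18.5, 12) — d to each: Indus:28, Bravo:28, Pavo:3.5, Echo:27, Ursa:42 → nearest is Pavo
(7.5, 11.5, 29.5) — d to each: Indus:28, Bravo:44, Pavo:30.5, Echo:14, Ursa:23 → nearest is Echo
(16, 1, 28) — d to each: Indus:45.5, Bravo:61.5, Pavo:31, Echo:29.5, Ursa:43.5 → nearest is Echo
Tally — Indus:2, Pavo:2, Echo:3. Echo captures the most (3).

Echo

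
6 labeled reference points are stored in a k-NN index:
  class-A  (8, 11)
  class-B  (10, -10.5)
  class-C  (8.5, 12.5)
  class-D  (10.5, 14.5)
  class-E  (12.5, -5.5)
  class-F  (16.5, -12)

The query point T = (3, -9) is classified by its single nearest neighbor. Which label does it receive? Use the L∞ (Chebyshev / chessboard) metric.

d(T, class-A) = max(5, 20) = 20
d(T, class-B) = max(7, 1.5) = 7
d(T, class-C) = max(5.5, 21.5) = 21.5
d(T, class-D) = max(7.5, 23.5) = 23.5
d(T, class-E) = max(9.5, 3.5) = 9.5
d(T, class-F) = max(13.5, 3) = 13.5
class-B is nearest.

class-B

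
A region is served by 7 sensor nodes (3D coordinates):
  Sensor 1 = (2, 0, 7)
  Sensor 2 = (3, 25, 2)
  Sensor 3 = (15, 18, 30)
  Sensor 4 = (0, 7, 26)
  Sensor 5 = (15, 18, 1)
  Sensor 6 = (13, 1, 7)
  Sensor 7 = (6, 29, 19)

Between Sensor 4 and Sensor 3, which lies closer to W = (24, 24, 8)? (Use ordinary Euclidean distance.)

Compare squared distances:
d²(W, Sensor 4) = (24−0)² + (24−7)² + (8−26)² = 576 + 289 + 324 = 1189
d²(W, Sensor 3) = (24−15)² + (24−18)² + (8−30)² = 81 + 36 + 484 = 601
1189 > 601, so Sensor 3 is closer.

Sensor 3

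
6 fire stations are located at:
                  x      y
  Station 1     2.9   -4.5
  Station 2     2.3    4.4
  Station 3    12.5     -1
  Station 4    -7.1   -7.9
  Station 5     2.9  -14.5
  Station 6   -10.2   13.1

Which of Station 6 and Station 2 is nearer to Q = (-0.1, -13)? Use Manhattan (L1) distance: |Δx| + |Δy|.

d(Q, Station 6) = |-0.1−(-10.2)| + |-13−13.1| = 10.1 + 26.1 = 36.2
d(Q, Station 2) = |-0.1−2.3| + |-13−4.4| = 2.4 + 17.4 = 19.8
36.2 > 19.8, so Station 2 is closer.

Station 2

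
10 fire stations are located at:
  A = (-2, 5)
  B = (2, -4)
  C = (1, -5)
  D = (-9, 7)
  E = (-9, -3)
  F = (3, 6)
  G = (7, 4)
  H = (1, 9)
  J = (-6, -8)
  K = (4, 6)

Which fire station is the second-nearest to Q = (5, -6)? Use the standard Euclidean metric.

Since √ is increasing, it suffices to compare squared distances:
|QA|² = 49 + 121 = 170
|QB|² = 9 + 4 = 13
|QC|² = 16 + 1 = 17
|QD|² = 196 + 169 = 365
|QE|² = 196 + 9 = 205
|QF|² = 4 + 144 = 148
|QG|² = 4 + 100 = 104
|QH|² = 16 + 225 = 241
|QJ|² = 121 + 4 = 125
|QK|² = 1 + 144 = 145
Sorted ascending: B, C, G, … — the second-nearest is C.

C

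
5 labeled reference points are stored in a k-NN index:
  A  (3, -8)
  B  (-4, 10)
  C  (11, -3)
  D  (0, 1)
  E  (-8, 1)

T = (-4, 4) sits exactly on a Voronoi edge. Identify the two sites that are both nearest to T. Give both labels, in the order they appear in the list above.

D and E

Squared distances from T to each site:
|TA|² = (-4−3)² + (4−(-8))² = 49 + 144 = 193
|TB|² = (-4−(-4))² + (4−10)² = 0 + 36 = 36
|TC|² = (-4−11)² + (4−(-3))² = 225 + 49 = 274
|TD|² = (-4−0)² + (4−1)² = 16 + 9 = 25
|TE|² = (-4−(-8))² + (4−1)² = 16 + 9 = 25
T is equidistant from D and E (both at squared distance 25), and every other site is strictly farther — so T lies on the D–E Voronoi edge.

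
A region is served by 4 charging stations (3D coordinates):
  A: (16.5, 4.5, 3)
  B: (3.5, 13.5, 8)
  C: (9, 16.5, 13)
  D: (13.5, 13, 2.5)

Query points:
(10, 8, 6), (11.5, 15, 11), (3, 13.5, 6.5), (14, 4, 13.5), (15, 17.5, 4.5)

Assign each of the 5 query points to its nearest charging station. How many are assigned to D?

2

(10, 8, 6) — d² to each: A:63.5, B:76.5, C:122.25, D:49.5 → nearest is D
(11.5, 15, 11) — d² to each: A:199.25, B:75.25, C:12.5, D:80.25 → nearest is C
(3, 13.5, 6.5) — d² to each: A:275.5, B:2.5, C:87.25, D:126.5 → nearest is B
(14, 4, 13.5) — d² to each: A:116.75, B:230.75, C:181.5, D:202.25 → nearest is A
(15, 17.5, 4.5) — d² to each: A:173.5, B:160.5, C:109.25, D:26.5 → nearest is D
2 of the 5 points have D as nearest.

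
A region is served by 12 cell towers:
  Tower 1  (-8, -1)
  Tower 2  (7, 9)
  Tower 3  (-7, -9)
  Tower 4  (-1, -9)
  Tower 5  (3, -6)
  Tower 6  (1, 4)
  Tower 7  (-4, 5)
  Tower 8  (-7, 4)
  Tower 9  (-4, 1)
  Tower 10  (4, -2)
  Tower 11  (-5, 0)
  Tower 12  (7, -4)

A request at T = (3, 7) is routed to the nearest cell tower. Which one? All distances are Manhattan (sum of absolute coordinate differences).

Tower 6

d(T, Tower 1) = 11 + 8 = 19
d(T, Tower 2) = 4 + 2 = 6
d(T, Tower 3) = 10 + 16 = 26
d(T, Tower 4) = 4 + 16 = 20
d(T, Tower 5) = 0 + 13 = 13
d(T, Tower 6) = 2 + 3 = 5
d(T, Tower 7) = 7 + 2 = 9
d(T, Tower 8) = 10 + 3 = 13
d(T, Tower 9) = 7 + 6 = 13
d(T, Tower 10) = 1 + 9 = 10
d(T, Tower 11) = 8 + 7 = 15
d(T, Tower 12) = 4 + 11 = 15
Minimum is at Tower 6.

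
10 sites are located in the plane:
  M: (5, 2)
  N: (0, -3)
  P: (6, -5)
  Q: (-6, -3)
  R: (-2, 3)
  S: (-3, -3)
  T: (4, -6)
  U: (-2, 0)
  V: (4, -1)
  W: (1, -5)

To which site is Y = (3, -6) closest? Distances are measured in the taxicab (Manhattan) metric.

T

d(Y,M) = 2 + 8 = 10
d(Y,N) = 3 + 3 = 6
d(Y,P) = 3 + 1 = 4
d(Y,Q) = 9 + 3 = 12
d(Y,R) = 5 + 9 = 14
d(Y,S) = 6 + 3 = 9
d(Y,T) = 1 + 0 = 1
d(Y,U) = 5 + 6 = 11
d(Y,V) = 1 + 5 = 6
d(Y,W) = 2 + 1 = 3
The smallest is to T, so Y lies in the Voronoi region of T.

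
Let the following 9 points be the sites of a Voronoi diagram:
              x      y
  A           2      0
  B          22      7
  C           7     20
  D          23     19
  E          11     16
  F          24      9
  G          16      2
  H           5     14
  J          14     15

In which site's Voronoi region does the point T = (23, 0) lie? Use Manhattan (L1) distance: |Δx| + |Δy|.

d(T,A) = |23−2| + |0−0| = 21 + 0 = 21
d(T,B) = |23−22| + |0−7| = 1 + 7 = 8
d(T,C) = |23−7| + |0−20| = 16 + 20 = 36
d(T,D) = |23−23| + |0−19| = 0 + 19 = 19
d(T,E) = |23−11| + |0−16| = 12 + 16 = 28
d(T,F) = |23−24| + |0−9| = 1 + 9 = 10
d(T,G) = |23−16| + |0−2| = 7 + 2 = 9
d(T,H) = |23−5| + |0−14| = 18 + 14 = 32
d(T,J) = |23−14| + |0−15| = 9 + 15 = 24
B is nearest.

B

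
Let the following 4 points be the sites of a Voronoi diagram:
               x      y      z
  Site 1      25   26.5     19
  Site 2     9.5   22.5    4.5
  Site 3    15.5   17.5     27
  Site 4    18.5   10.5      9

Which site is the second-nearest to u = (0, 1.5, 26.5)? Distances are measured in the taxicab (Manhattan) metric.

Site 4

d(u, Site 1) = |0−25| + |1.5−26.5| + |26.5−19| = 25 + 25 + 7.5 = 57.5
d(u, Site 2) = |0−9.5| + |1.5−22.5| + |26.5−4.5| = 9.5 + 21 + 22 = 52.5
d(u, Site 3) = |0−15.5| + |1.5−17.5| + |26.5−27| = 15.5 + 16 + 0.5 = 32
d(u, Site 4) = |0−18.5| + |1.5−10.5| + |26.5−9| = 18.5 + 9 + 17.5 = 45
Sorted ascending: Site 3, Site 4, Site 2, … — the second-nearest is Site 4.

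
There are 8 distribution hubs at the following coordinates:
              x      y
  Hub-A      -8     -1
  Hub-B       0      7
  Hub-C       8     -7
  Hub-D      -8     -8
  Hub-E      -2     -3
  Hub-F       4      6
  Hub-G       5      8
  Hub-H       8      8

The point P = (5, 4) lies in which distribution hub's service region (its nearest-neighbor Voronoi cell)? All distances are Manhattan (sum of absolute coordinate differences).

Hub-F

d(P, Hub-A) = |5−(-8)| + |4−(-1)| = 13 + 5 = 18
d(P, Hub-B) = |5−0| + |4−7| = 5 + 3 = 8
d(P, Hub-C) = |5−8| + |4−(-7)| = 3 + 11 = 14
d(P, Hub-D) = |5−(-8)| + |4−(-8)| = 13 + 12 = 25
d(P, Hub-E) = |5−(-2)| + |4−(-3)| = 7 + 7 = 14
d(P, Hub-F) = |5−4| + |4−6| = 1 + 2 = 3
d(P, Hub-G) = |5−5| + |4−8| = 0 + 4 = 4
d(P, Hub-H) = |5−8| + |4−8| = 3 + 4 = 7
Minimum is at Hub-F.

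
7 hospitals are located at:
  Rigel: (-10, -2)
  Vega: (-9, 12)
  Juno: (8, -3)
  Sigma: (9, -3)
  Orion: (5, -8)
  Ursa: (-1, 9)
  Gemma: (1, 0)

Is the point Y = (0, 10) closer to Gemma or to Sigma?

Compare squared distances:
d²(Y, Gemma) = (0−1)² + (10−0)² = 1 + 100 = 101
d²(Y, Sigma) = (0−9)² + (10−(-3))² = 81 + 169 = 250
101 < 250, so Gemma is closer.

Gemma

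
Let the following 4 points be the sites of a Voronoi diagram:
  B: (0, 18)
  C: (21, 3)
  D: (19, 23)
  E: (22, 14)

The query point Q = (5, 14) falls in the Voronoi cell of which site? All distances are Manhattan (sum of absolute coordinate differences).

d(Q,B) = |5−0| + |14−18| = 5 + 4 = 9
d(Q,C) = |5−21| + |14−3| = 16 + 11 = 27
d(Q,D) = |5−19| + |14−23| = 14 + 9 = 23
d(Q,E) = |5−22| + |14−14| = 17 + 0 = 17
B is nearest.

B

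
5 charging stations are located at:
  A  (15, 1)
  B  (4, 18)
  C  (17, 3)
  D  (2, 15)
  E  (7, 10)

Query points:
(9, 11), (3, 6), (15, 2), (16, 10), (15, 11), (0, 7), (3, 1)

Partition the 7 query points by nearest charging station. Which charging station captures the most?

(9, 11) — d² to each: A:136, B:74, C:128, D:65, E:5 → nearest is E
(3, 6) — d² to each: A:169, B:145, C:205, D:82, E:32 → nearest is E
(15, 2) — d² to each: A:1, B:377, C:5, D:338, E:128 → nearest is A
(16, 10) — d² to each: A:82, B:208, C:50, D:221, E:81 → nearest is C
(15, 11) — d² to each: A:100, B:170, C:68, D:185, E:65 → nearest is E
(0, 7) — d² to each: A:261, B:137, C:305, D:68, E:58 → nearest is E
(3, 1) — d² to each: A:144, B:290, C:200, D:197, E:97 → nearest is E
Tally — A:1, C:1, E:5. E captures the most (5).

E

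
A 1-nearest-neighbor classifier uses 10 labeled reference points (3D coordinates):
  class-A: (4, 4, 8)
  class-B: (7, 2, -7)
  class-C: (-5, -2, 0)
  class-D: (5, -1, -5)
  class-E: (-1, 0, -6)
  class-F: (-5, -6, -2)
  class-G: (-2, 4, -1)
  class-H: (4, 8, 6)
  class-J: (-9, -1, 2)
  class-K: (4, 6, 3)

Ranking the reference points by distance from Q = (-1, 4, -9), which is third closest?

Compare squared distances (the ordering matches that of the actual distances):
d²(Q, class-A) = (-1−4)² + (4−4)² + (-9−8)² = 25 + 0 + 289 = 314
d²(Q, class-B) = (-1−7)² + (4−2)² + (-9−(-7))² = 64 + 4 + 4 = 72
d²(Q, class-C) = (-1−(-5))² + (4−(-2))² + (-9−0)² = 16 + 36 + 81 = 133
d²(Q, class-D) = (-1−5)² + (4−(-1))² + (-9−(-5))² = 36 + 25 + 16 = 77
d²(Q, class-E) = (-1−(-1))² + (4−0)² + (-9−(-6))² = 0 + 16 + 9 = 25
d²(Q, class-F) = (-1−(-5))² + (4−(-6))² + (-9−(-2))² = 16 + 100 + 49 = 165
d²(Q, class-G) = (-1−(-2))² + (4−4)² + (-9−(-1))² = 1 + 0 + 64 = 65
d²(Q, class-H) = (-1−4)² + (4−8)² + (-9−6)² = 25 + 16 + 225 = 266
d²(Q, class-J) = (-1−(-9))² + (4−(-1))² + (-9−2)² = 64 + 25 + 121 = 210
d²(Q, class-K) = (-1−4)² + (4−6)² + (-9−3)² = 25 + 4 + 144 = 173
Sorted ascending: class-E, class-G, class-B, class-D, … — the third-nearest is class-B.

class-B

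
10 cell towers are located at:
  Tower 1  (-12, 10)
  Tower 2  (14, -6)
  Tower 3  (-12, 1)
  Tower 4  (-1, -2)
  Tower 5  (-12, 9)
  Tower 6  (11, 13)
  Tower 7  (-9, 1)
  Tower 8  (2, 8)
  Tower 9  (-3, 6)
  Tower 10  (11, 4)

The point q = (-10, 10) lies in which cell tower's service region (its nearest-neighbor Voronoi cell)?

Since √ is increasing, it suffices to compare squared distances:
d²(q, Tower 1) = 4 + 0 = 4
d²(q, Tower 2) = 576 + 256 = 832
d²(q, Tower 3) = 4 + 81 = 85
d²(q, Tower 4) = 81 + 144 = 225
d²(q, Tower 5) = 4 + 1 = 5
d²(q, Tower 6) = 441 + 9 = 450
d²(q, Tower 7) = 1 + 81 = 82
d²(q, Tower 8) = 144 + 4 = 148
d²(q, Tower 9) = 49 + 16 = 65
d²(q, Tower 10) = 441 + 36 = 477
Tower 1 is nearest.

Tower 1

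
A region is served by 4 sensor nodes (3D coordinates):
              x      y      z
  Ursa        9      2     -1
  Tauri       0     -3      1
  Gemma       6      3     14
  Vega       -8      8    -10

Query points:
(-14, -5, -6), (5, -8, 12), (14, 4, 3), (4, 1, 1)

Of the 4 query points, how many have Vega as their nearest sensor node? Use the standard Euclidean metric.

(-14, -5, -6) — d² to each: Ursa:603, Tauri:249, Gemma:864, Vega:221 → nearest is Vega
(5, -8, 12) — d² to each: Ursa:285, Tauri:171, Gemma:126, Vega:909 → nearest is Gemma
(14, 4, 3) — d² to each: Ursa:45, Tauri:249, Gemma:186, Vega:669 → nearest is Ursa
(4, 1, 1) — d² to each: Ursa:30, Tauri:32, Gemma:177, Vega:314 → nearest is Ursa
1 of the 4 points has Vega as nearest.

1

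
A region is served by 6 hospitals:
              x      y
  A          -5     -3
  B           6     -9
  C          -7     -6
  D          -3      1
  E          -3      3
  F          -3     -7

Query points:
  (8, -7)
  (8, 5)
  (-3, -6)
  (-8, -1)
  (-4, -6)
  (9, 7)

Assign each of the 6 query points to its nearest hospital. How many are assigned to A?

(8, -7) — d² to each: A:185, B:8, C:226, D:185, E:221, F:121 → nearest is B
(8, 5) — d² to each: A:233, B:200, C:346, D:137, E:125, F:265 → nearest is E
(-3, -6) — d² to each: A:13, B:90, C:16, D:49, E:81, F:1 → nearest is F
(-8, -1) — d² to each: A:13, B:260, C:26, D:29, E:41, F:61 → nearest is A
(-4, -6) — d² to each: A:10, B:109, C:9, D:50, E:82, F:2 → nearest is F
(9, 7) — d² to each: A:296, B:265, C:425, D:180, E:160, F:340 → nearest is E
1 of the 6 points has A as nearest.

1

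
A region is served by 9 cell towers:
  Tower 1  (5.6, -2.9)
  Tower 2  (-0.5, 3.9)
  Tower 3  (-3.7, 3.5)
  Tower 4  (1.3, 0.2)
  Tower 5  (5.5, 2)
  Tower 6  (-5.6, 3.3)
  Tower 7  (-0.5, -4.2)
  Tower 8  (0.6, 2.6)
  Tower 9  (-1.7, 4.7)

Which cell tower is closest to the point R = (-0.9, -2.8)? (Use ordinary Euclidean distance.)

Tower 7

Compare squared distances (the ordering matches that of the actual distances):
d²(R, Tower 1) = 42.25 + 0.01 = 42.26
d²(R, Tower 2) = 0.16 + 44.89 = 45.05
d²(R, Tower 3) = 7.84 + 39.69 = 47.53
d²(R, Tower 4) = 4.84 + 9 = 13.84
d²(R, Tower 5) = 40.96 + 23.04 = 64
d²(R, Tower 6) = 22.09 + 37.21 = 59.3
d²(R, Tower 7) = 0.16 + 1.96 = 2.12
d²(R, Tower 8) = 2.25 + 29.16 = 31.41
d²(R, Tower 9) = 0.64 + 56.25 = 56.89
Minimum is at Tower 7.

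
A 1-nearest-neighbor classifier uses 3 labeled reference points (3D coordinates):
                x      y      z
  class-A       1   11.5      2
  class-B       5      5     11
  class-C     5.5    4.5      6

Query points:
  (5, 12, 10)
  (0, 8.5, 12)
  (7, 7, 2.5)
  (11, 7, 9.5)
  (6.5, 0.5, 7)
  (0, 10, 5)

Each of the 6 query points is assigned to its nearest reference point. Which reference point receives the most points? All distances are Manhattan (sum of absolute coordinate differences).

(5, 12, 10) — d to each: class-A:12.5, class-B:8, class-C:12 → nearest is class-B
(0, 8.5, 12) — d to each: class-A:14, class-B:9.5, class-C:15.5 → nearest is class-B
(7, 7, 2.5) — d to each: class-A:11, class-B:12.5, class-C:7.5 → nearest is class-C
(11, 7, 9.5) — d to each: class-A:22, class-B:9.5, class-C:11.5 → nearest is class-B
(6.5, 0.5, 7) — d to each: class-A:21.5, class-B:10, class-C:6 → nearest is class-C
(0, 10, 5) — d to each: class-A:5.5, class-B:16, class-C:12 → nearest is class-A
Tally — class-A:1, class-B:3, class-C:2. class-B captures the most (3).

class-B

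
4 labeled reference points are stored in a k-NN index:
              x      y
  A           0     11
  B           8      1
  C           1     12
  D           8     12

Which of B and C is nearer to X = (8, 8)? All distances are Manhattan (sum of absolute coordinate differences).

B

d(X,B) = |8−8| + |8−1| = 0 + 7 = 7
d(X,C) = |8−1| + |8−12| = 7 + 4 = 11
7 < 11, so B is closer.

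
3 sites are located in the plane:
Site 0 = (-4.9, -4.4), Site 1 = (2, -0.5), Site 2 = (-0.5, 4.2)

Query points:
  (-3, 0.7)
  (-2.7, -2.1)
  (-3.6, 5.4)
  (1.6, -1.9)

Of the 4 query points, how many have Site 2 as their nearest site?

(-3, 0.7) — d² to each: Site 0:29.62, Site 1:26.44, Site 2:18.5 → nearest is Site 2
(-2.7, -2.1) — d² to each: Site 0:10.13, Site 1:24.65, Site 2:44.53 → nearest is Site 0
(-3.6, 5.4) — d² to each: Site 0:97.73, Site 1:66.17, Site 2:11.05 → nearest is Site 2
(1.6, -1.9) — d² to each: Site 0:48.5, Site 1:2.12, Site 2:41.62 → nearest is Site 1
2 of the 4 points have Site 2 as nearest.

2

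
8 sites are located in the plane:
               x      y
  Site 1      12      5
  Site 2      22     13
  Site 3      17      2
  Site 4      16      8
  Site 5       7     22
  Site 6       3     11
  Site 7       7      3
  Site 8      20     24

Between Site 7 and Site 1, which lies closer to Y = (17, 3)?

Site 1

Compare squared distances:
d²(Y, Site 7) = (17−7)² + (3−3)² = 100 + 0 = 100
d²(Y, Site 1) = (17−12)² + (3−5)² = 25 + 4 = 29
100 > 29, so Site 1 is closer.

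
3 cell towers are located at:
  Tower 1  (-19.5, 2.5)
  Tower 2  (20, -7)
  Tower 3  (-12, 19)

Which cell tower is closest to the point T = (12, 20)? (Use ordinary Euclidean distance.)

Squared Euclidean distances:
d²(T, Tower 1) = (12−(-19.5))² + (20−2.5)² = 992.25 + 306.25 = 1298.5
d²(T, Tower 2) = (12−20)² + (20−(-7))² = 64 + 729 = 793
d²(T, Tower 3) = (12−(-12))² + (20−19)² = 576 + 1 = 577
Minimum is at Tower 3.

Tower 3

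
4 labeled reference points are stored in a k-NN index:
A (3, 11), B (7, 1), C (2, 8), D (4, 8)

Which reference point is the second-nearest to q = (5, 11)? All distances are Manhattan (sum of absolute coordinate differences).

d(q,A) = 2 + 0 = 2
d(q,B) = 2 + 10 = 12
d(q,C) = 3 + 3 = 6
d(q,D) = 1 + 3 = 4
Sorted ascending: A, D, C, … — the second-nearest is D.

D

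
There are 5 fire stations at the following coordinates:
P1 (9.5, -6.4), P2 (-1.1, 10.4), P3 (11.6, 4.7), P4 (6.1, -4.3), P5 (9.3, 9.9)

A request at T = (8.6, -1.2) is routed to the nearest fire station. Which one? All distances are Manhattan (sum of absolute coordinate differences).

d(T,P1) = |8.6−9.5| + |-1.2−(-6.4)| = 0.9 + 5.2 = 6.1
d(T,P2) = |8.6−(-1.1)| + |-1.2−10.4| = 9.7 + 11.6 = 21.3
d(T,P3) = |8.6−11.6| + |-1.2−4.7| = 3 + 5.9 = 8.9
d(T,P4) = |8.6−6.1| + |-1.2−(-4.3)| = 2.5 + 3.1 = 5.6
d(T,P5) = |8.6−9.3| + |-1.2−9.9| = 0.7 + 11.1 = 11.8
P4 is nearest.

P4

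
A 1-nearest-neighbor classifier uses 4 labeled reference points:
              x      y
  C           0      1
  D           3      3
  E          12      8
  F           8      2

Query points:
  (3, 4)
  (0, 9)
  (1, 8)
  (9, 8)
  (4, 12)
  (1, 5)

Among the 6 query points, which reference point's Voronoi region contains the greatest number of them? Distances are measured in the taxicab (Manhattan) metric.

D

(3, 4) — d to each: C:6, D:1, E:13, F:7 → nearest is D
(0, 9) — d to each: C:8, D:9, E:13, F:15 → nearest is C
(1, 8) — d to each: C:8, D:7, E:11, F:13 → nearest is D
(9, 8) — d to each: C:16, D:11, E:3, F:7 → nearest is E
(4, 12) — d to each: C:15, D:10, E:12, F:14 → nearest is D
(1, 5) — d to each: C:5, D:4, E:14, F:10 → nearest is D
Tally — C:1, D:4, E:1. D captures the most (4).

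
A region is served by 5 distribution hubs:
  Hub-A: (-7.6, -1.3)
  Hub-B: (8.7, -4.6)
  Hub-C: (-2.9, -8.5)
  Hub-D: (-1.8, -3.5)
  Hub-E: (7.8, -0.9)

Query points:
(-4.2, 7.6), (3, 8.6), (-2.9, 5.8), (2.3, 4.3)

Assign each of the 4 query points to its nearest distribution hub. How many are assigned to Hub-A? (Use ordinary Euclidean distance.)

(-4.2, 7.6) — d² to each: Hub-A:90.77, Hub-B:315.25, Hub-C:260.9, Hub-D:128.97, Hub-E:216.25 → nearest is Hub-A
(3, 8.6) — d² to each: Hub-A:210.37, Hub-B:206.73, Hub-C:327.22, Hub-D:169.45, Hub-E:113.29 → nearest is Hub-E
(-2.9, 5.8) — d² to each: Hub-A:72.5, Hub-B:242.72, Hub-C:204.49, Hub-D:87.7, Hub-E:159.38 → nearest is Hub-A
(2.3, 4.3) — d² to each: Hub-A:129.37, Hub-B:120.17, Hub-C:190.88, Hub-D:77.65, Hub-E:57.29 → nearest is Hub-E
2 of the 4 points have Hub-A as nearest.

2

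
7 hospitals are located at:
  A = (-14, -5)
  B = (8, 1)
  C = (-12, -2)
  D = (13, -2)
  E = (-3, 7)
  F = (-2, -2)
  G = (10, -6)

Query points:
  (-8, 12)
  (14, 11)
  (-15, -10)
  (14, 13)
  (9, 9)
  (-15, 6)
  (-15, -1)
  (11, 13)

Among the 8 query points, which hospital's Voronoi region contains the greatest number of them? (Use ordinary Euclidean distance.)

(-8, 12) — d² to each: A:325, B:377, C:212, D:637, E:50, F:232, G:648 → nearest is E
(14, 11) — d² to each: A:1040, B:136, C:845, D:170, E:305, F:425, G:305 → nearest is B
(-15, -10) — d² to each: A:26, B:650, C:73, D:848, E:433, F:233, G:641 → nearest is A
(14, 13) — d² to each: A:1108, B:180, C:901, D:226, E:325, F:481, G:377 → nearest is B
(9, 9) — d² to each: A:725, B:65, C:562, D:137, E:148, F:242, G:226 → nearest is B
(-15, 6) — d² to each: A:122, B:554, C:73, D:848, E:145, F:233, G:769 → nearest is C
(-15, -1) — d² to each: A:17, B:533, C:10, D:785, E:208, F:170, G:650 → nearest is C
(11, 13) — d² to each: A:949, B:153, C:754, D:229, E:232, F:394, G:362 → nearest is B
Tally — A:1, B:4, C:2, E:1. B captures the most (4).

B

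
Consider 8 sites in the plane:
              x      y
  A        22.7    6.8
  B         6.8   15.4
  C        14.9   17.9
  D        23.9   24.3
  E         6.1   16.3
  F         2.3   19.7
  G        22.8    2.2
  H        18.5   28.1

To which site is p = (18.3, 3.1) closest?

G

Since √ is increasing, it suffices to compare squared distances:
|pA|² = (18.3−22.7)² + (3.1−6.8)² = 19.36 + 13.69 = 33.05
|pB|² = (18.3−6.8)² + (3.1−15.4)² = 132.25 + 151.29 = 283.54
|pC|² = (18.3−14.9)² + (3.1−17.9)² = 11.56 + 219.04 = 230.6
|pD|² = (18.3−23.9)² + (3.1−24.3)² = 31.36 + 449.44 = 480.8
|pE|² = (18.3−6.1)² + (3.1−16.3)² = 148.84 + 174.24 = 323.08
|pF|² = (18.3−2.3)² + (3.1−19.7)² = 256 + 275.56 = 531.56
|pG|² = (18.3−22.8)² + (3.1−2.2)² = 20.25 + 0.81 = 21.06
|pH|² = (18.3−18.5)² + (3.1−28.1)² = 0.04 + 625 = 625.04
G is nearest.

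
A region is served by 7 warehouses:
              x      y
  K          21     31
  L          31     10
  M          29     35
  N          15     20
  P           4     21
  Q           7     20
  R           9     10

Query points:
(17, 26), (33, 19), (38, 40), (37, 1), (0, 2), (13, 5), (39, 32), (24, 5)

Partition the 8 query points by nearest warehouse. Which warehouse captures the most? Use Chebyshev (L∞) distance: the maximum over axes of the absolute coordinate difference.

(17, 26) — d to each: K:5, L:16, M:12, N:6, P:13, Q:10, R:16 → nearest is K
(33, 19) — d to each: K:12, L:9, M:16, N:18, P:29, Q:26, R:24 → nearest is L
(38, 40) — d to each: K:17, L:30, M:9, N:23, P:34, Q:31, R:30 → nearest is M
(37, 1) — d to each: K:30, L:9, M:34, N:22, P:33, Q:30, R:28 → nearest is L
(0, 2) — d to each: K:29, L:31, M:33, N:18, P:19, Q:18, R:9 → nearest is R
(13, 5) — d to each: K:26, L:18, M:30, N:15, P:16, Q:15, R:5 → nearest is R
(39, 32) — d to each: K:18, L:22, M:10, N:24, P:35, Q:32, R:30 → nearest is M
(24, 5) — d to each: K:26, L:7, M:30, N:15, P:20, Q:17, R:15 → nearest is L
Tally — K:1, L:3, M:2, R:2. L captures the most (3).

L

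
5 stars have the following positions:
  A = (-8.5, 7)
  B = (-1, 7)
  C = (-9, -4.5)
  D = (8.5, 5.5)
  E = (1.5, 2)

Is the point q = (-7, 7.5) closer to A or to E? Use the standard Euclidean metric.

A

Compare squared distances:
|qA|² = (-7−(-8.5))² + (7.5−7)² = 2.25 + 0.25 = 2.5
|qE|² = (-7−1.5)² + (7.5−2)² = 72.25 + 30.25 = 102.5
2.5 < 102.5, so A is closer.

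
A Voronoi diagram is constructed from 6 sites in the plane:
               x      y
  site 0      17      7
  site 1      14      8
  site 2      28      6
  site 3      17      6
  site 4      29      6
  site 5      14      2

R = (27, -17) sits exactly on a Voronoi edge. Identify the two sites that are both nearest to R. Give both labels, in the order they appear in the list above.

Squared distances from R to each site:
d²(R, site 0) = 100 + 576 = 676
d²(R, site 1) = 169 + 625 = 794
d²(R, site 2) = 1 + 529 = 530
d²(R, site 3) = 100 + 529 = 629
d²(R, site 4) = 4 + 529 = 533
d²(R, site 5) = 169 + 361 = 530
R is equidistant from site 2 and site 5 (both at squared distance 530), and every other site is strictly farther — so R lies on the site 2–site 5 Voronoi edge.

site 2 and site 5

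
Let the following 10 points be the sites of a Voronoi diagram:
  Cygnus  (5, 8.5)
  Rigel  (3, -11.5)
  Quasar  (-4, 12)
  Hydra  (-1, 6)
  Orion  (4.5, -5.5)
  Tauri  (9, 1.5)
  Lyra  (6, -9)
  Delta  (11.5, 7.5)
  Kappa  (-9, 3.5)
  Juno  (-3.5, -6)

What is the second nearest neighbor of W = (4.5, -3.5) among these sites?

Since √ is increasing, it suffices to compare squared distances:
d²(W, Cygnus) = 0.25 + 144 = 144.25
d²(W, Rigel) = 2.25 + 64 = 66.25
d²(W, Quasar) = 72.25 + 240.25 = 312.5
d²(W, Hydra) = 30.25 + 90.25 = 120.5
d²(W, Orion) = 0 + 4 = 4
d²(W, Tauri) = 20.25 + 25 = 45.25
d²(W, Lyra) = 2.25 + 30.25 = 32.5
d²(W, Delta) = 49 + 121 = 170
d²(W, Kappa) = 182.25 + 49 = 231.25
d²(W, Juno) = 64 + 6.25 = 70.25
Sorted ascending: Orion, Lyra, Tauri, … — the second-nearest is Lyra.

Lyra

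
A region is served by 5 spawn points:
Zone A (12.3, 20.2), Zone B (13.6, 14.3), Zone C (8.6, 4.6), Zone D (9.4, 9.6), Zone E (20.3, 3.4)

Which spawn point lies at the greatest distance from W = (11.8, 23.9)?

Since √ is increasing, it suffices to compare squared distances:
d²(W, Zone A) = (11.8−12.3)² + (23.9−20.2)² = 0.25 + 13.69 = 13.94
d²(W, Zone B) = (11.8−13.6)² + (23.9−14.3)² = 3.24 + 92.16 = 95.4
d²(W, Zone C) = (11.8−8.6)² + (23.9−4.6)² = 10.24 + 372.49 = 382.73
d²(W, Zone D) = (11.8−9.4)² + (23.9−9.6)² = 5.76 + 204.49 = 210.25
d²(W, Zone E) = (11.8−20.3)² + (23.9−3.4)² = 72.25 + 420.25 = 492.5
The largest is to Zone E.

Zone E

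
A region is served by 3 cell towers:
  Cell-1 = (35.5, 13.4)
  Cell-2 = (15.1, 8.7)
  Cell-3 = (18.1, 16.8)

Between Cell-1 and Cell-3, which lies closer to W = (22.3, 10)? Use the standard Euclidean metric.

Compare squared distances:
d²(W, Cell-1) = (22.3−35.5)² + (10−13.4)² = 174.24 + 11.56 = 185.8
d²(W, Cell-3) = (22.3−18.1)² + (10−16.8)² = 17.64 + 46.24 = 63.88
185.8 > 63.88, so Cell-3 is closer.

Cell-3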